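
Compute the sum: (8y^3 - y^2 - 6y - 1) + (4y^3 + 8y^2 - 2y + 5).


Align terms by degree and add:
  8y^3 - y^2 - 6y - 1
+ 4y^3 + 8y^2 - 2y + 5
= 12y^3 + 7y^2 - 8y + 4


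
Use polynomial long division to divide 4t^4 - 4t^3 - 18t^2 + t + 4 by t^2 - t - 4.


(4t^4 - 4t^3 - 18t^2 + t + 4) / (t^2 - t - 4)
Step 1: 4t^2 * (t^2 - t - 4) = 4t^4 - 4t^3 - 16t^2; subtract.
Step 2: 0 * (t^2 - t - 4) = 0; subtract.
Step 3: -2 * (t^2 - t - 4) = -2t^2 + 2t + 8; subtract.
Quotient: 4t^2 - 2, Remainder: -t - 4


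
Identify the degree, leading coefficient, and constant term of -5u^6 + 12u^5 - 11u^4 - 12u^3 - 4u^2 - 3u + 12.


Highest power of u is 6, with coefficient -5. Constant term is 12.
Degree = 6, leading coefficient = -5, constant term = 12


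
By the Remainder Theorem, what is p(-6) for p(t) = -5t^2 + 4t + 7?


By the Remainder Theorem, the remainder equals p(-6):
  -5*(-6)^2 = -180
  4*(-6)^1 = -24
  constant: 7
Sum: -180 - 24 + 7 = -197


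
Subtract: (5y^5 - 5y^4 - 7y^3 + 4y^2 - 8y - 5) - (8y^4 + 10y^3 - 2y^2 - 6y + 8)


Distribute the minus sign:
  (5y^5 - 5y^4 - 7y^3 + 4y^2 - 8y - 5)
- (8y^4 + 10y^3 - 2y^2 - 6y + 8)
Negate second polynomial: -8y^4 - 10y^3 + 2y^2 + 6y - 8
Add: 5y^5 - 13y^4 - 17y^3 + 6y^2 - 2y - 13


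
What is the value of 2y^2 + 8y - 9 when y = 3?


Using direct substitution:
  2 * (3)^2 = 18
  8 * (3)^1 = 24
  constant: -9
Sum = 18 + 24 - 9 = 33


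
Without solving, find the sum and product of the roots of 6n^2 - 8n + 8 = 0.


For an^2+bn+c=0: sum = -b/a, product = c/a.
a=6, b=-8, c=8
Sum = -(-8)/6 = 4/3
Product = (8)/6 = 4/3


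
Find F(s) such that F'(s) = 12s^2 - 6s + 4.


Reverse power rule on each term:
  ∫ 12s^2 ds = 4s^3
  ∫ -6s ds = -3s^2
  ∫ 4 ds = 4s
F(s) = 4s^3 - 3s^2 + 4s + C


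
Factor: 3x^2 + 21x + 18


Roots satisfy r1 + r2 = -b/a = -7 and r1*r2 = c/a = 6.
So r1 = -1, r2 = -6.
3x^2 + 21x + 18 = 3(x - r1)(x - r2) = 3(x + 1)(x + 6)


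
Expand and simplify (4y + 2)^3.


Expand (4y + 2)^3 by repeated multiplication:
  (4y + 2)^2 = 16y^2 + 16y + 4
= 64y^3 + 96y^2 + 48y + 8


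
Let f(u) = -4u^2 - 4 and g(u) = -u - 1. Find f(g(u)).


Substitute g(u) into f:
f(g(u)) = -4*(-u - 1)^2 + (-4)
(-u - 1)^2 = u^2 + 2u + 1
Expand and combine: -4u^2 - 8u - 8


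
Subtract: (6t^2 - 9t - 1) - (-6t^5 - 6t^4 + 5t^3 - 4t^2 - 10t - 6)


Distribute the minus sign:
  (6t^2 - 9t - 1)
- (-6t^5 - 6t^4 + 5t^3 - 4t^2 - 10t - 6)
Negate second polynomial: 6t^5 + 6t^4 - 5t^3 + 4t^2 + 10t + 6
Add: 6t^5 + 6t^4 - 5t^3 + 10t^2 + t + 5


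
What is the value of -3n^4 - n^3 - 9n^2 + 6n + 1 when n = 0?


Using direct substitution:
  -3 * (0)^4 = 0
  -1 * (0)^3 = 0
  -9 * (0)^2 = 0
  6 * (0)^1 = 0
  constant: 1
Sum = 0 + 0 + 0 + 0 + 1 = 1


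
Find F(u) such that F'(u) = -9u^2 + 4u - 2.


Reverse power rule on each term:
  ∫ -9u^2 du = -3u^3
  ∫ 4u du = 2u^2
  ∫ -2 du = -2u
F(u) = -3u^3 + 2u^2 - 2u + C


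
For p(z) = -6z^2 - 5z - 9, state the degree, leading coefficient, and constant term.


Highest power of z is 2, with coefficient -6. Constant term is -9.
Degree = 2, leading coefficient = -6, constant term = -9


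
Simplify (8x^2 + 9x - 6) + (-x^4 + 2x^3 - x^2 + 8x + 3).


Align terms by degree and add:
  8x^2 + 9x - 6
  -x^4 + 2x^3 - x^2 + 8x + 3
= -x^4 + 2x^3 + 7x^2 + 17x - 3


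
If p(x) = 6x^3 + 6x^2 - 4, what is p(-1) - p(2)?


p(-1) = -4
p(2) = 68
p(-1) - p(2) = -4 - 68 = -72


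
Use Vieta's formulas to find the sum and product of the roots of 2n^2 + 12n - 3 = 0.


For an^2+bn+c=0: sum = -b/a, product = c/a.
a=2, b=12, c=-3
Sum = -(12)/2 = -6
Product = (-3)/2 = -3/2


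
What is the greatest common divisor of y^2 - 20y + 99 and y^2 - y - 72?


Factor each:
  y^2 - 20y + 99 = (y - 9)(y - 11)
  y^2 - y - 72 = (y - 9)(y + 8)
Common monic factor: y - 9


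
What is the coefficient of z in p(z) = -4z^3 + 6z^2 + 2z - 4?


Read off the coefficient of z: 2


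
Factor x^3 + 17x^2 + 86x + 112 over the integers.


Try integer roots (divisors of 112). x=-8: p(-8)=0.
Divide out (x + 8): quotient is x^2 + 9x + 14.
Factor the quadratic: (x + 7)(x + 2)
Result: (x + 8)(x + 7)(x + 2)


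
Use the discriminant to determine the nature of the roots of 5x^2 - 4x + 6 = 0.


D = b^2 - 4ac = (-4)^2 - 4(5)(6) = 16 - 120 = -104
Since D < 0: two complex conjugate roots (no real roots)


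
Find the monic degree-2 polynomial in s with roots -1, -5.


p(s) = (s + 1)(s + 5)
Expand: s^2 + 6s + 5


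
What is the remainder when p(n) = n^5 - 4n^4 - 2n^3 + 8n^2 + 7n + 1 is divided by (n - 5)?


By the Remainder Theorem, the remainder equals p(5):
  1*(5)^5 = 3125
  -4*(5)^4 = -2500
  -2*(5)^3 = -250
  8*(5)^2 = 200
  7*(5)^1 = 35
  constant: 1
Sum: 3125 - 2500 - 250 + 200 + 35 + 1 = 611


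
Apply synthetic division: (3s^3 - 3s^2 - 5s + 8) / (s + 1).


Synthetic division with c = -1. Coefficients: 3, -3, -5, 8
Bring down 3.
  3 * -1 = -3; -3 - 3 = -6
  -6 * -1 = 6; 6 - 5 = 1
  1 * -1 = -1; -1 + 8 = 7
Quotient: 3s^2 - 6s + 1, Remainder: 7


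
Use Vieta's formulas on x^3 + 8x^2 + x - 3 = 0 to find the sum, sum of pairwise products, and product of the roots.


Monic cubic x^3+bx^2+cx+d=0: sum=-b, pairwise sum=c, product=-d.
b=8, c=1, d=-3
r1+r2+r3 = -8
r1r2+r1r3+r2r3 = 1
r1r2r3 = 3


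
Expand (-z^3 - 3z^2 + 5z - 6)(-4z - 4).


Distribute each term of the first polynomial:
  (-z^3)(-4z - 4) = 4z^4 + 4z^3
  (-3z^2)(-4z - 4) = 12z^3 + 12z^2
  (5z)(-4z - 4) = -20z^2 - 20z
  (-6)(-4z - 4) = 24z + 24
Sum: 4z^4 + 16z^3 - 8z^2 + 4z + 24


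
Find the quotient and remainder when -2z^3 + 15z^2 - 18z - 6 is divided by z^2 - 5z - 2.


(-2z^3 + 15z^2 - 18z - 6) / (z^2 - 5z - 2)
Step 1: -2z * (z^2 - 5z - 2) = -2z^3 + 10z^2 + 4z; subtract.
Step 2: 5 * (z^2 - 5z - 2) = 5z^2 - 25z - 10; subtract.
Quotient: -2z + 5, Remainder: 3z + 4


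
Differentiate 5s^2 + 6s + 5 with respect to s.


Apply the power rule term by term:
  d/ds(5s^2) = 10s
  d/ds(6s) = 6
  d/ds(5) = 0
p'(s) = 10s + 6


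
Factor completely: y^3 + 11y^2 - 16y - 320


Try integer roots (divisors of -320). y=-8: p(-8)=0.
Divide out (y + 8): quotient is y^2 + 3y - 40.
Factor the quadratic: (y - 5)(y + 8)
Result: (y + 8)(y - 5)(y + 8)


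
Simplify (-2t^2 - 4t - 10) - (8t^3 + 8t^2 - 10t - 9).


Distribute the minus sign:
  (-2t^2 - 4t - 10)
- (8t^3 + 8t^2 - 10t - 9)
Negate second polynomial: -8t^3 - 8t^2 + 10t + 9
Add: -8t^3 - 10t^2 + 6t - 1


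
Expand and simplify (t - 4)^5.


Expand (t - 4)^5 by repeated multiplication:
  (t - 4)^2 = t^2 - 8t + 16
  (t - 4)^3 = t^3 - 12t^2 + 48t - 64
  (t - 4)^4 = t^4 - 16t^3 + 96t^2 - 256t + 256
= t^5 - 20t^4 + 160t^3 - 640t^2 + 1280t - 1024


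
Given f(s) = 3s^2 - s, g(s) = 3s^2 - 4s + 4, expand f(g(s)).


Substitute g(s) into f:
f(g(s)) = 3*(3s^2 - 4s + 4)^2 + (-1)*(3s^2 - 4s + 4)
(3s^2 - 4s + 4)^2 = 9s^4 - 24s^3 + 40s^2 - 32s + 16
Expand and combine: 27s^4 - 72s^3 + 117s^2 - 92s + 44


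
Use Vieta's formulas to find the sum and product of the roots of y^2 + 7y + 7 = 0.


For ay^2+by+c=0: sum = -b/a, product = c/a.
a=1, b=7, c=7
Sum = -(7)/1 = -7
Product = (7)/1 = 7


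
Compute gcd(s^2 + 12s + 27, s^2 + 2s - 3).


Factor each:
  s^2 + 12s + 27 = (s + 3)(s + 9)
  s^2 + 2s - 3 = (s + 3)(s - 1)
Common monic factor: s + 3


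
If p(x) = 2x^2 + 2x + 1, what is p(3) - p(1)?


p(3) = 25
p(1) = 5
p(3) - p(1) = 25 - 5 = 20


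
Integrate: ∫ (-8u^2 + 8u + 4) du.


Reverse power rule on each term:
  ∫ -8u^2 du = -(8/3)u^3
  ∫ 8u du = 4u^2
  ∫ 4 du = 4u
F(u) = -(8/3)u^3 + 4u^2 + 4u + C


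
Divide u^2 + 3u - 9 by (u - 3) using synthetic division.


Synthetic division with c = 3. Coefficients: 1, 3, -9
Bring down 1.
  1 * 3 = 3; 3 + 3 = 6
  6 * 3 = 18; 18 - 9 = 9
Quotient: u + 6, Remainder: 9


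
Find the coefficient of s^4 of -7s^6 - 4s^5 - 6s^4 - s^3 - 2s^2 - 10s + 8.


Read off the coefficient of s^4: -6


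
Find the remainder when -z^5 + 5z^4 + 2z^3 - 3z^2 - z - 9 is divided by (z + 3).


By the Remainder Theorem, the remainder equals p(-3):
  -1*(-3)^5 = 243
  5*(-3)^4 = 405
  2*(-3)^3 = -54
  -3*(-3)^2 = -27
  -1*(-3)^1 = 3
  constant: -9
Sum: 243 + 405 - 54 - 27 + 3 - 9 = 561


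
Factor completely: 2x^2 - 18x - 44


Roots satisfy r1 + r2 = -b/a = 9 and r1*r2 = c/a = -22.
So r1 = 11, r2 = -2.
2x^2 - 18x - 44 = 2(x - r1)(x - r2) = 2(x - 11)(x + 2)


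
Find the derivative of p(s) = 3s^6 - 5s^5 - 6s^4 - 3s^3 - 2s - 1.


Apply the power rule term by term:
  d/ds(3s^6) = 18s^5
  d/ds(-5s^5) = -25s^4
  d/ds(-6s^4) = -24s^3
  d/ds(-3s^3) = -9s^2
  d/ds(-2s) = -2
  d/ds(-1) = 0
p'(s) = 18s^5 - 25s^4 - 24s^3 - 9s^2 - 2


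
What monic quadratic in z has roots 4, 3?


p(z) = (z - 4)(z - 3)
Expand: z^2 - 7z + 12


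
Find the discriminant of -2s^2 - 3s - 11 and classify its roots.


D = b^2 - 4ac = (-3)^2 - 4(-2)(-11) = 9 - 88 = -79
Since D < 0: two complex conjugate roots (no real roots)


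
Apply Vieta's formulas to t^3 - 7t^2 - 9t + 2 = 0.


Monic cubic t^3+bt^2+ct+d=0: sum=-b, pairwise sum=c, product=-d.
b=-7, c=-9, d=2
r1+r2+r3 = 7
r1r2+r1r3+r2r3 = -9
r1r2r3 = -2


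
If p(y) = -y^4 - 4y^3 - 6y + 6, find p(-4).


Using direct substitution:
  -1 * (-4)^4 = -256
  -4 * (-4)^3 = 256
  0 * (-4)^2 = 0
  -6 * (-4)^1 = 24
  constant: 6
Sum = -256 + 256 + 0 + 24 + 6 = 30


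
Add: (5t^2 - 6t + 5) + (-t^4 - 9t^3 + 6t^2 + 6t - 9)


Align terms by degree and add:
  5t^2 - 6t + 5
  -t^4 - 9t^3 + 6t^2 + 6t - 9
= -t^4 - 9t^3 + 11t^2 - 4


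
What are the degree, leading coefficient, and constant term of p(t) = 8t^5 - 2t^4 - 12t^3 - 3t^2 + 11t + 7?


Highest power of t is 5, with coefficient 8. Constant term is 7.
Degree = 5, leading coefficient = 8, constant term = 7


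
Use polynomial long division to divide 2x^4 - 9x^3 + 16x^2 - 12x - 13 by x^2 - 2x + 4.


(2x^4 - 9x^3 + 16x^2 - 12x - 13) / (x^2 - 2x + 4)
Step 1: 2x^2 * (x^2 - 2x + 4) = 2x^4 - 4x^3 + 8x^2; subtract.
Step 2: -5x * (x^2 - 2x + 4) = -5x^3 + 10x^2 - 20x; subtract.
Step 3: -2 * (x^2 - 2x + 4) = -2x^2 + 4x - 8; subtract.
Quotient: 2x^2 - 5x - 2, Remainder: 4x - 5


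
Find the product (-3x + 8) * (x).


Distribute each term of the first polynomial:
  (-3x)(x) = -3x^2
  (8)(x) = 8x
Sum: -3x^2 + 8x


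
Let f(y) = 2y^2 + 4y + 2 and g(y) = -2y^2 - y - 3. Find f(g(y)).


Substitute g(y) into f:
f(g(y)) = 2*(-2y^2 - y - 3)^2 + 4*(-2y^2 - y - 3) + 2
(-2y^2 - y - 3)^2 = 4y^4 + 4y^3 + 13y^2 + 6y + 9
Expand and combine: 8y^4 + 8y^3 + 18y^2 + 8y + 8


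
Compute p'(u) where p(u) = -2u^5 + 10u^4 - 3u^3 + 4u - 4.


Apply the power rule term by term:
  d/du(-2u^5) = -10u^4
  d/du(10u^4) = 40u^3
  d/du(-3u^3) = -9u^2
  d/du(4u) = 4
  d/du(-4) = 0
p'(u) = -10u^4 + 40u^3 - 9u^2 + 4


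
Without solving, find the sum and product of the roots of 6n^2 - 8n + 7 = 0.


For an^2+bn+c=0: sum = -b/a, product = c/a.
a=6, b=-8, c=7
Sum = -(-8)/6 = 4/3
Product = (7)/6 = 7/6


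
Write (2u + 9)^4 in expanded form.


Expand (2u + 9)^4 by repeated multiplication:
  (2u + 9)^2 = 4u^2 + 36u + 81
  (2u + 9)^3 = 8u^3 + 108u^2 + 486u + 729
= 16u^4 + 288u^3 + 1944u^2 + 5832u + 6561


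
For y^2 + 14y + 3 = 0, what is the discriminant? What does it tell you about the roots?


D = b^2 - 4ac = (14)^2 - 4(1)(3) = 196 - 12 = 184
Since D > 0: two distinct irrational roots


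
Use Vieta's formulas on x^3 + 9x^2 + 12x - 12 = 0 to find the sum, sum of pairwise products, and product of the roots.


Monic cubic x^3+bx^2+cx+d=0: sum=-b, pairwise sum=c, product=-d.
b=9, c=12, d=-12
r1+r2+r3 = -9
r1r2+r1r3+r2r3 = 12
r1r2r3 = 12


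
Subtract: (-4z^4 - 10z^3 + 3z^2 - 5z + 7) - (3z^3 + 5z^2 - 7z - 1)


Distribute the minus sign:
  (-4z^4 - 10z^3 + 3z^2 - 5z + 7)
- (3z^3 + 5z^2 - 7z - 1)
Negate second polynomial: -3z^3 - 5z^2 + 7z + 1
Add: -4z^4 - 13z^3 - 2z^2 + 2z + 8


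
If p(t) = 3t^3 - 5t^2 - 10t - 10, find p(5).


Using direct substitution:
  3 * (5)^3 = 375
  -5 * (5)^2 = -125
  -10 * (5)^1 = -50
  constant: -10
Sum = 375 - 125 - 50 - 10 = 190


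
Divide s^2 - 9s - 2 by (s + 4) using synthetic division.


Synthetic division with c = -4. Coefficients: 1, -9, -2
Bring down 1.
  1 * -4 = -4; -4 - 9 = -13
  -13 * -4 = 52; 52 - 2 = 50
Quotient: s - 13, Remainder: 50


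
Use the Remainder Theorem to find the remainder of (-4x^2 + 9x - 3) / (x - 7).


By the Remainder Theorem, the remainder equals p(7):
  -4*(7)^2 = -196
  9*(7)^1 = 63
  constant: -3
Sum: -196 + 63 - 3 = -136


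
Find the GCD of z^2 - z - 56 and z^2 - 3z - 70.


Factor each:
  z^2 - z - 56 = (z + 7)(z - 8)
  z^2 - 3z - 70 = (z + 7)(z - 10)
Common monic factor: z + 7


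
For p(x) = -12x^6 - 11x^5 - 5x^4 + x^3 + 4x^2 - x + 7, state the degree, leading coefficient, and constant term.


Highest power of x is 6, with coefficient -12. Constant term is 7.
Degree = 6, leading coefficient = -12, constant term = 7


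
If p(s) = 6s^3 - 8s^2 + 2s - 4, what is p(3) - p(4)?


p(3) = 92
p(4) = 260
p(3) - p(4) = 92 - 260 = -168


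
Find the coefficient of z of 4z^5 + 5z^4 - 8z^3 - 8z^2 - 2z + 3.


Read off the coefficient of z: -2


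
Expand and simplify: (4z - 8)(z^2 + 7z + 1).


Distribute each term of the first polynomial:
  (4z)(z^2 + 7z + 1) = 4z^3 + 28z^2 + 4z
  (-8)(z^2 + 7z + 1) = -8z^2 - 56z - 8
Sum: 4z^3 + 20z^2 - 52z - 8


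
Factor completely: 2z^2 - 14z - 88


Roots satisfy r1 + r2 = -b/a = 7 and r1*r2 = c/a = -44.
So r1 = -4, r2 = 11.
2z^2 - 14z - 88 = 2(z - r1)(z - r2) = 2(z + 4)(z - 11)


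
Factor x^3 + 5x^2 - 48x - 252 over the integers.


Try integer roots (divisors of -252). x=7: p(7)=0.
Divide out (x - 7): quotient is x^2 + 12x + 36.
Factor the quadratic: (x + 6)(x + 6)
Result: (x - 7)(x + 6)(x + 6)


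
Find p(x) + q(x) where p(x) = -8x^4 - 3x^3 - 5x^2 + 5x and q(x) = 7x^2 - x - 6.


Align terms by degree and add:
  -8x^4 - 3x^3 - 5x^2 + 5x
+ 7x^2 - x - 6
= -8x^4 - 3x^3 + 2x^2 + 4x - 6


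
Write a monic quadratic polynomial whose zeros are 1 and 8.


p(z) = (z - 1)(z - 8)
Expand: z^2 - 9z + 8


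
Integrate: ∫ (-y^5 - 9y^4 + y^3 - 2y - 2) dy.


Reverse power rule on each term:
  ∫ -y^5 dy = -(1/6)y^6
  ∫ -9y^4 dy = -(9/5)y^5
  ∫ y^3 dy = (1/4)y^4
  ∫ -2y dy = -y^2
  ∫ -2 dy = -2y
F(y) = -(1/6)y^6 - (9/5)y^5 + (1/4)y^4 - y^2 - 2y + C


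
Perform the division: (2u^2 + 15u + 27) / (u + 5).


(2u^2 + 15u + 27) / (u + 5)
Step 1: 2u * (u + 5) = 2u^2 + 10u; subtract.
Step 2: 5 * (u + 5) = 5u + 25; subtract.
Quotient: 2u + 5, Remainder: 2


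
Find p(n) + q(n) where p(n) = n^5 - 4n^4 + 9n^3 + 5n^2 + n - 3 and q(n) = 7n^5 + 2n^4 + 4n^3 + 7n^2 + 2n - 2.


Align terms by degree and add:
  n^5 - 4n^4 + 9n^3 + 5n^2 + n - 3
+ 7n^5 + 2n^4 + 4n^3 + 7n^2 + 2n - 2
= 8n^5 - 2n^4 + 13n^3 + 12n^2 + 3n - 5


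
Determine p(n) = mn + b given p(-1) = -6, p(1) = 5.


p(n) = mn + b. Using p(-1)=-6, p(1)=5:
m = (-6 - 5)/(-1 - 1) = -11/-2 = 11/2
b = -6 - m*(-1) = -6 + 11/2 = -1/2
p(n) = (11/2)n - (1/2)


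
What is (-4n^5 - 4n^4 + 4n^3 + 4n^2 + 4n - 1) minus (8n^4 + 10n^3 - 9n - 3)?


Distribute the minus sign:
  (-4n^5 - 4n^4 + 4n^3 + 4n^2 + 4n - 1)
- (8n^4 + 10n^3 - 9n - 3)
Negate second polynomial: -8n^4 - 10n^3 + 9n + 3
Add: -4n^5 - 12n^4 - 6n^3 + 4n^2 + 13n + 2


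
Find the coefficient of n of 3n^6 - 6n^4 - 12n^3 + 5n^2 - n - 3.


Read off the coefficient of n: -1


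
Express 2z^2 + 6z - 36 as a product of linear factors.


Roots satisfy r1 + r2 = -b/a = -3 and r1*r2 = c/a = -18.
So r1 = 3, r2 = -6.
2z^2 + 6z - 36 = 2(z - r1)(z - r2) = 2(z - 3)(z + 6)


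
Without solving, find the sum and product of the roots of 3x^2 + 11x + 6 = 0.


For ax^2+bx+c=0: sum = -b/a, product = c/a.
a=3, b=11, c=6
Sum = -(11)/3 = -11/3
Product = (6)/3 = 2


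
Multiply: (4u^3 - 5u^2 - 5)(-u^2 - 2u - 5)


Distribute each term of the first polynomial:
  (4u^3)(-u^2 - 2u - 5) = -4u^5 - 8u^4 - 20u^3
  (-5u^2)(-u^2 - 2u - 5) = 5u^4 + 10u^3 + 25u^2
  (-5)(-u^2 - 2u - 5) = 5u^2 + 10u + 25
Sum: -4u^5 - 3u^4 - 10u^3 + 30u^2 + 10u + 25


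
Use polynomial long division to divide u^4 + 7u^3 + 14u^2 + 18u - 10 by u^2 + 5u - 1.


(u^4 + 7u^3 + 14u^2 + 18u - 10) / (u^2 + 5u - 1)
Step 1: u^2 * (u^2 + 5u - 1) = u^4 + 5u^3 - u^2; subtract.
Step 2: 2u * (u^2 + 5u - 1) = 2u^3 + 10u^2 - 2u; subtract.
Step 3: 5 * (u^2 + 5u - 1) = 5u^2 + 25u - 5; subtract.
Quotient: u^2 + 2u + 5, Remainder: -5u - 5


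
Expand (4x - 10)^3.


Expand (4x - 10)^3 by repeated multiplication:
  (4x - 10)^2 = 16x^2 - 80x + 100
= 64x^3 - 480x^2 + 1200x - 1000


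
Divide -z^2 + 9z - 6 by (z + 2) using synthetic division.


Synthetic division with c = -2. Coefficients: -1, 9, -6
Bring down -1.
  -1 * -2 = 2; 2 + 9 = 11
  11 * -2 = -22; -22 - 6 = -28
Quotient: -z + 11, Remainder: -28


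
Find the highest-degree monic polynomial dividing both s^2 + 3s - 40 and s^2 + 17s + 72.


Factor each:
  s^2 + 3s - 40 = (s + 8)(s - 5)
  s^2 + 17s + 72 = (s + 8)(s + 9)
Common monic factor: s + 8


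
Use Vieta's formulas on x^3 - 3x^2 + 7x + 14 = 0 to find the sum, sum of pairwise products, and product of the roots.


Monic cubic x^3+bx^2+cx+d=0: sum=-b, pairwise sum=c, product=-d.
b=-3, c=7, d=14
r1+r2+r3 = 3
r1r2+r1r3+r2r3 = 7
r1r2r3 = -14


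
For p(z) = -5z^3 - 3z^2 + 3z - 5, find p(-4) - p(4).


p(-4) = 255
p(4) = -361
p(-4) - p(4) = 255 + 361 = 616


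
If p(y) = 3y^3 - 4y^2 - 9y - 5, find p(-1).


Using direct substitution:
  3 * (-1)^3 = -3
  -4 * (-1)^2 = -4
  -9 * (-1)^1 = 9
  constant: -5
Sum = -3 - 4 + 9 - 5 = -3


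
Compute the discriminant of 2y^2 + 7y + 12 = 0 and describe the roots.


D = b^2 - 4ac = (7)^2 - 4(2)(12) = 49 - 96 = -47
Since D < 0: two complex conjugate roots (no real roots)


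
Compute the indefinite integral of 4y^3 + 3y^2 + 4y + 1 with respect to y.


Reverse power rule on each term:
  ∫ 4y^3 dy = y^4
  ∫ 3y^2 dy = y^3
  ∫ 4y dy = 2y^2
  ∫ 1 dy = y
F(y) = y^4 + y^3 + 2y^2 + y + C


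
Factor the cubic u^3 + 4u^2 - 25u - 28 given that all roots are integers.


Try integer roots (divisors of -28). u=-7: p(-7)=0.
Divide out (u + 7): quotient is u^2 - 3u - 4.
Factor the quadratic: (u + 1)(u - 4)
Result: (u + 7)(u + 1)(u - 4)


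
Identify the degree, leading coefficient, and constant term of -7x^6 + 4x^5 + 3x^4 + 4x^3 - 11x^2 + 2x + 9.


Highest power of x is 6, with coefficient -7. Constant term is 9.
Degree = 6, leading coefficient = -7, constant term = 9


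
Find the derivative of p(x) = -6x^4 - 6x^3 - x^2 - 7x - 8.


Apply the power rule term by term:
  d/dx(-6x^4) = -24x^3
  d/dx(-6x^3) = -18x^2
  d/dx(-x^2) = -2x
  d/dx(-7x) = -7
  d/dx(-8) = 0
p'(x) = -24x^3 - 18x^2 - 2x - 7


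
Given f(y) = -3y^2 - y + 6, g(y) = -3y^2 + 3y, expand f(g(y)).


Substitute g(y) into f:
f(g(y)) = -3*(-3y^2 + 3y)^2 + (-1)*(-3y^2 + 3y) + 6
(-3y^2 + 3y)^2 = 9y^4 - 18y^3 + 9y^2
Expand and combine: -27y^4 + 54y^3 - 24y^2 - 3y + 6


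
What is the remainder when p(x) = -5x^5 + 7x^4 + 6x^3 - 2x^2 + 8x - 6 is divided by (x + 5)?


By the Remainder Theorem, the remainder equals p(-5):
  -5*(-5)^5 = 15625
  7*(-5)^4 = 4375
  6*(-5)^3 = -750
  -2*(-5)^2 = -50
  8*(-5)^1 = -40
  constant: -6
Sum: 15625 + 4375 - 750 - 50 - 40 - 6 = 19154


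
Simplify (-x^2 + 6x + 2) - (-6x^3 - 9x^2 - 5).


Distribute the minus sign:
  (-x^2 + 6x + 2)
- (-6x^3 - 9x^2 - 5)
Negate second polynomial: 6x^3 + 9x^2 + 5
Add: 6x^3 + 8x^2 + 6x + 7


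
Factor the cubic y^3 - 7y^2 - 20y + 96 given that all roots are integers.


Try integer roots (divisors of 96). y=8: p(8)=0.
Divide out (y - 8): quotient is y^2 + y - 12.
Factor the quadratic: (y - 3)(y + 4)
Result: (y - 8)(y - 3)(y + 4)


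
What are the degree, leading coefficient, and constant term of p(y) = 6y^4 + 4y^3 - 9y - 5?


Highest power of y is 4, with coefficient 6. Constant term is -5.
Degree = 4, leading coefficient = 6, constant term = -5


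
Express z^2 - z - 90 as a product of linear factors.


Roots satisfy r1 + r2 = -b/a = 1 and r1*r2 = c/a = -90.
So r1 = 10, r2 = -9.
z^2 - z - 90 = (z - r1)(z - r2) = (z - 10)(z + 9)


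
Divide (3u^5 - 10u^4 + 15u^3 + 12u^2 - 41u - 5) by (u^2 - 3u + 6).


(3u^5 - 10u^4 + 15u^3 + 12u^2 - 41u - 5) / (u^2 - 3u + 6)
Step 1: 3u^3 * (u^2 - 3u + 6) = 3u^5 - 9u^4 + 18u^3; subtract.
Step 2: -u^2 * (u^2 - 3u + 6) = -u^4 + 3u^3 - 6u^2; subtract.
Step 3: -6u * (u^2 - 3u + 6) = -6u^3 + 18u^2 - 36u; subtract.
Step 4: 0 * (u^2 - 3u + 6) = 0; subtract.
Quotient: 3u^3 - u^2 - 6u, Remainder: -5u - 5


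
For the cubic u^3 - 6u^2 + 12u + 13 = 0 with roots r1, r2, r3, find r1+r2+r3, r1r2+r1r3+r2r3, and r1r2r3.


Monic cubic u^3+bu^2+cu+d=0: sum=-b, pairwise sum=c, product=-d.
b=-6, c=12, d=13
r1+r2+r3 = 6
r1r2+r1r3+r2r3 = 12
r1r2r3 = -13


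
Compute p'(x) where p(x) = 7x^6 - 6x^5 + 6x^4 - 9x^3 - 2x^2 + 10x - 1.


Apply the power rule term by term:
  d/dx(7x^6) = 42x^5
  d/dx(-6x^5) = -30x^4
  d/dx(6x^4) = 24x^3
  d/dx(-9x^3) = -27x^2
  d/dx(-2x^2) = -4x
  d/dx(10x) = 10
  d/dx(-1) = 0
p'(x) = 42x^5 - 30x^4 + 24x^3 - 27x^2 - 4x + 10


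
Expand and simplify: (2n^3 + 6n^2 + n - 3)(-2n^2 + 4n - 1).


Distribute each term of the first polynomial:
  (2n^3)(-2n^2 + 4n - 1) = -4n^5 + 8n^4 - 2n^3
  (6n^2)(-2n^2 + 4n - 1) = -12n^4 + 24n^3 - 6n^2
  (n)(-2n^2 + 4n - 1) = -2n^3 + 4n^2 - n
  (-3)(-2n^2 + 4n - 1) = 6n^2 - 12n + 3
Sum: -4n^5 - 4n^4 + 20n^3 + 4n^2 - 13n + 3


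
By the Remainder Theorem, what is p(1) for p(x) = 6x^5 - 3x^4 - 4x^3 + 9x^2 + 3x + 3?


By the Remainder Theorem, the remainder equals p(1):
  6*(1)^5 = 6
  -3*(1)^4 = -3
  -4*(1)^3 = -4
  9*(1)^2 = 9
  3*(1)^1 = 3
  constant: 3
Sum: 6 - 3 - 4 + 9 + 3 + 3 = 14


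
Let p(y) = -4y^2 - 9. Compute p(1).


Using direct substitution:
  -4 * (1)^2 = -4
  0 * (1)^1 = 0
  constant: -9
Sum = -4 + 0 - 9 = -13


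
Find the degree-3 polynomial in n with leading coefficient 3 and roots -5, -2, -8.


p(n) = 3(n + 5)(n + 2)(n + 8)
Expand: 3n^3 + 45n^2 + 198n + 240


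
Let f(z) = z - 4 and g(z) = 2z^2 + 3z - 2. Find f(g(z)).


Substitute g(z) into f:
f(g(z)) = 1*(2z^2 + 3z - 2) + (-4)
Expand and combine: 2z^2 + 3z - 6


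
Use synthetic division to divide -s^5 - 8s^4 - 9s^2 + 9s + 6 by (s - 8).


Synthetic division with c = 8. Coefficients: -1, -8, 0, -9, 9, 6
Bring down -1.
  -1 * 8 = -8; -8 - 8 = -16
  -16 * 8 = -128; -128 + 0 = -128
  -128 * 8 = -1024; -1024 - 9 = -1033
  -1033 * 8 = -8264; -8264 + 9 = -8255
  -8255 * 8 = -66040; -66040 + 6 = -66034
Quotient: -s^4 - 16s^3 - 128s^2 - 1033s - 8255, Remainder: -66034


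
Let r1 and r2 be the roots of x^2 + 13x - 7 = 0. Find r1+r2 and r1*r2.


For ax^2+bx+c=0: sum = -b/a, product = c/a.
a=1, b=13, c=-7
Sum = -(13)/1 = -13
Product = (-7)/1 = -7


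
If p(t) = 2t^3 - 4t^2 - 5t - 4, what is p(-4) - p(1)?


p(-4) = -176
p(1) = -11
p(-4) - p(1) = -176 + 11 = -165


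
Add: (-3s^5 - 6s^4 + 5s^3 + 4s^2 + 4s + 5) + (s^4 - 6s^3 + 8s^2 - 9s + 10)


Align terms by degree and add:
  -3s^5 - 6s^4 + 5s^3 + 4s^2 + 4s + 5
+ s^4 - 6s^3 + 8s^2 - 9s + 10
= -3s^5 - 5s^4 - s^3 + 12s^2 - 5s + 15


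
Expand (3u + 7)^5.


Expand (3u + 7)^5 by repeated multiplication:
  (3u + 7)^2 = 9u^2 + 42u + 49
  (3u + 7)^3 = 27u^3 + 189u^2 + 441u + 343
  (3u + 7)^4 = 81u^4 + 756u^3 + 2646u^2 + 4116u + 2401
= 243u^5 + 2835u^4 + 13230u^3 + 30870u^2 + 36015u + 16807


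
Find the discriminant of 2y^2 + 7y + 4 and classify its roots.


D = b^2 - 4ac = (7)^2 - 4(2)(4) = 49 - 32 = 17
Since D > 0: two distinct irrational roots


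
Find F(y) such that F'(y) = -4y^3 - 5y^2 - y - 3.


Reverse power rule on each term:
  ∫ -4y^3 dy = -y^4
  ∫ -5y^2 dy = -(5/3)y^3
  ∫ -y dy = -(1/2)y^2
  ∫ -3 dy = -3y
F(y) = -y^4 - (5/3)y^3 - (1/2)y^2 - 3y + C


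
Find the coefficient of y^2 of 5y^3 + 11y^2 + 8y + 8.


Read off the coefficient of y^2: 11


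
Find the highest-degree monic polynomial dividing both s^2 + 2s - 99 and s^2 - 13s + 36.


Factor each:
  s^2 + 2s - 99 = (s - 9)(s + 11)
  s^2 - 13s + 36 = (s - 9)(s - 4)
Common monic factor: s - 9


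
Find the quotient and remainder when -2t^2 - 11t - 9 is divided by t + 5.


(-2t^2 - 11t - 9) / (t + 5)
Step 1: -2t * (t + 5) = -2t^2 - 10t; subtract.
Step 2: -1 * (t + 5) = -t - 5; subtract.
Quotient: -2t - 1, Remainder: -4


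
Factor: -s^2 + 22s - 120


Roots satisfy r1 + r2 = -b/a = 22 and r1*r2 = c/a = 120.
So r1 = 12, r2 = 10.
-s^2 + 22s - 120 = -(s - r1)(s - r2) = -(s - 12)(s - 10)


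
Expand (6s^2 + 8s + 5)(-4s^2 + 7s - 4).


Distribute each term of the first polynomial:
  (6s^2)(-4s^2 + 7s - 4) = -24s^4 + 42s^3 - 24s^2
  (8s)(-4s^2 + 7s - 4) = -32s^3 + 56s^2 - 32s
  (5)(-4s^2 + 7s - 4) = -20s^2 + 35s - 20
Sum: -24s^4 + 10s^3 + 12s^2 + 3s - 20


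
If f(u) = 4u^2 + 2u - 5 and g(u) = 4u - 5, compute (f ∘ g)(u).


Substitute g(u) into f:
f(g(u)) = 4*(4u - 5)^2 + 2*(4u - 5) + (-5)
(4u - 5)^2 = 16u^2 - 40u + 25
Expand and combine: 64u^2 - 152u + 85


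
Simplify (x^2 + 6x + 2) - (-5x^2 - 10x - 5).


Distribute the minus sign:
  (x^2 + 6x + 2)
- (-5x^2 - 10x - 5)
Negate second polynomial: 5x^2 + 10x + 5
Add: 6x^2 + 16x + 7


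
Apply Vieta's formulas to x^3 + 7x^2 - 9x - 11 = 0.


Monic cubic x^3+bx^2+cx+d=0: sum=-b, pairwise sum=c, product=-d.
b=7, c=-9, d=-11
r1+r2+r3 = -7
r1r2+r1r3+r2r3 = -9
r1r2r3 = 11


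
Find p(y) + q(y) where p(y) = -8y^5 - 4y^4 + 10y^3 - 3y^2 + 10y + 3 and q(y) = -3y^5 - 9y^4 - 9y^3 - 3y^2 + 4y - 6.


Align terms by degree and add:
  -8y^5 - 4y^4 + 10y^3 - 3y^2 + 10y + 3
  -3y^5 - 9y^4 - 9y^3 - 3y^2 + 4y - 6
= -11y^5 - 13y^4 + y^3 - 6y^2 + 14y - 3


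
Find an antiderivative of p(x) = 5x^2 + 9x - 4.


Reverse power rule on each term:
  ∫ 5x^2 dx = (5/3)x^3
  ∫ 9x dx = (9/2)x^2
  ∫ -4 dx = -4x
F(x) = (5/3)x^3 + (9/2)x^2 - 4x + C


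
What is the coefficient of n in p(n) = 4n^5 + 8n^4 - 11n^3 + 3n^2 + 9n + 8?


Read off the coefficient of n: 9


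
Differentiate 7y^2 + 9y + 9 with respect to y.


Apply the power rule term by term:
  d/dy(7y^2) = 14y
  d/dy(9y) = 9
  d/dy(9) = 0
p'(y) = 14y + 9


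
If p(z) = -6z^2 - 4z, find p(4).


Using direct substitution:
  -6 * (4)^2 = -96
  -4 * (4)^1 = -16
  constant: 0
Sum = -96 - 16 + 0 = -112


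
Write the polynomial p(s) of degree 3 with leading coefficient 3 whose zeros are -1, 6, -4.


p(s) = 3(s + 1)(s - 6)(s + 4)
Expand: 3s^3 - 3s^2 - 78s - 72


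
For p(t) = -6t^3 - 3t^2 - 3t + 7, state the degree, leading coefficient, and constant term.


Highest power of t is 3, with coefficient -6. Constant term is 7.
Degree = 3, leading coefficient = -6, constant term = 7


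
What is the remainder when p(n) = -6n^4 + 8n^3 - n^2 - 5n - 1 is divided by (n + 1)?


By the Remainder Theorem, the remainder equals p(-1):
  -6*(-1)^4 = -6
  8*(-1)^3 = -8
  -1*(-1)^2 = -1
  -5*(-1)^1 = 5
  constant: -1
Sum: -6 - 8 - 1 + 5 - 1 = -11


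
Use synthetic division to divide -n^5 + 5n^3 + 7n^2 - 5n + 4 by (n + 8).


Synthetic division with c = -8. Coefficients: -1, 0, 5, 7, -5, 4
Bring down -1.
  -1 * -8 = 8; 8 + 0 = 8
  8 * -8 = -64; -64 + 5 = -59
  -59 * -8 = 472; 472 + 7 = 479
  479 * -8 = -3832; -3832 - 5 = -3837
  -3837 * -8 = 30696; 30696 + 4 = 30700
Quotient: -n^4 + 8n^3 - 59n^2 + 479n - 3837, Remainder: 30700


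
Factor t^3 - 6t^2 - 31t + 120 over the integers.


Try integer roots (divisors of 120). t=3: p(3)=0.
Divide out (t - 3): quotient is t^2 - 3t - 40.
Factor the quadratic: (t + 5)(t - 8)
Result: (t - 3)(t + 5)(t - 8)


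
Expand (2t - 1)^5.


Expand (2t - 1)^5 by repeated multiplication:
  (2t - 1)^2 = 4t^2 - 4t + 1
  (2t - 1)^3 = 8t^3 - 12t^2 + 6t - 1
  (2t - 1)^4 = 16t^4 - 32t^3 + 24t^2 - 8t + 1
= 32t^5 - 80t^4 + 80t^3 - 40t^2 + 10t - 1


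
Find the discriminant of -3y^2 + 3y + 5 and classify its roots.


D = b^2 - 4ac = (3)^2 - 4(-3)(5) = 9 + 60 = 69
Since D > 0: two distinct irrational roots


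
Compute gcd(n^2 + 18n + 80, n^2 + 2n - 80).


Factor each:
  n^2 + 18n + 80 = (n + 10)(n + 8)
  n^2 + 2n - 80 = (n + 10)(n - 8)
Common monic factor: n + 10


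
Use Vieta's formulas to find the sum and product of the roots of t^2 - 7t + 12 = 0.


For at^2+bt+c=0: sum = -b/a, product = c/a.
a=1, b=-7, c=12
Sum = -(-7)/1 = 7
Product = (12)/1 = 12


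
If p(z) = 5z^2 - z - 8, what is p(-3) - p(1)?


p(-3) = 40
p(1) = -4
p(-3) - p(1) = 40 + 4 = 44


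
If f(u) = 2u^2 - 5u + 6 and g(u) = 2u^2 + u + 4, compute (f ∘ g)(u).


Substitute g(u) into f:
f(g(u)) = 2*(2u^2 + u + 4)^2 + (-5)*(2u^2 + u + 4) + 6
(2u^2 + u + 4)^2 = 4u^4 + 4u^3 + 17u^2 + 8u + 16
Expand and combine: 8u^4 + 8u^3 + 24u^2 + 11u + 18


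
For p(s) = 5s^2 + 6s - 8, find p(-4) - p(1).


p(-4) = 48
p(1) = 3
p(-4) - p(1) = 48 - 3 = 45


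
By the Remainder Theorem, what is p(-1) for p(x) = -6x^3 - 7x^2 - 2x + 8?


By the Remainder Theorem, the remainder equals p(-1):
  -6*(-1)^3 = 6
  -7*(-1)^2 = -7
  -2*(-1)^1 = 2
  constant: 8
Sum: 6 - 7 + 2 + 8 = 9


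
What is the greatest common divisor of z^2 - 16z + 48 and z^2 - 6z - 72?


Factor each:
  z^2 - 16z + 48 = (z - 12)(z - 4)
  z^2 - 6z - 72 = (z - 12)(z + 6)
Common monic factor: z - 12


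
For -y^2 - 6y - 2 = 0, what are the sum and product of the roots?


For ay^2+by+c=0: sum = -b/a, product = c/a.
a=-1, b=-6, c=-2
Sum = -(-6)/-1 = -6
Product = (-2)/-1 = 2


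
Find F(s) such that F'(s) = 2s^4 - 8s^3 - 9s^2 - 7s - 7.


Reverse power rule on each term:
  ∫ 2s^4 ds = (2/5)s^5
  ∫ -8s^3 ds = -2s^4
  ∫ -9s^2 ds = -3s^3
  ∫ -7s ds = -(7/2)s^2
  ∫ -7 ds = -7s
F(s) = (2/5)s^5 - 2s^4 - 3s^3 - (7/2)s^2 - 7s + C


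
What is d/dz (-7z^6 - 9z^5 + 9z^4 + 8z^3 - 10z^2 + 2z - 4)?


Apply the power rule term by term:
  d/dz(-7z^6) = -42z^5
  d/dz(-9z^5) = -45z^4
  d/dz(9z^4) = 36z^3
  d/dz(8z^3) = 24z^2
  d/dz(-10z^2) = -20z
  d/dz(2z) = 2
  d/dz(-4) = 0
p'(z) = -42z^5 - 45z^4 + 36z^3 + 24z^2 - 20z + 2


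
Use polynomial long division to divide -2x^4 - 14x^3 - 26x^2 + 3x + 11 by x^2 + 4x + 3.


(-2x^4 - 14x^3 - 26x^2 + 3x + 11) / (x^2 + 4x + 3)
Step 1: -2x^2 * (x^2 + 4x + 3) = -2x^4 - 8x^3 - 6x^2; subtract.
Step 2: -6x * (x^2 + 4x + 3) = -6x^3 - 24x^2 - 18x; subtract.
Step 3: 4 * (x^2 + 4x + 3) = 4x^2 + 16x + 12; subtract.
Quotient: -2x^2 - 6x + 4, Remainder: 5x - 1


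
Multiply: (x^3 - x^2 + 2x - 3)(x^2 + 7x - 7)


Distribute each term of the first polynomial:
  (x^3)(x^2 + 7x - 7) = x^5 + 7x^4 - 7x^3
  (-x^2)(x^2 + 7x - 7) = -x^4 - 7x^3 + 7x^2
  (2x)(x^2 + 7x - 7) = 2x^3 + 14x^2 - 14x
  (-3)(x^2 + 7x - 7) = -3x^2 - 21x + 21
Sum: x^5 + 6x^4 - 12x^3 + 18x^2 - 35x + 21


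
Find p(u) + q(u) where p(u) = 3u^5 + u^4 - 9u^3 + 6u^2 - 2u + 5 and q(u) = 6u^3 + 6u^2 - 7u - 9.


Align terms by degree and add:
  3u^5 + u^4 - 9u^3 + 6u^2 - 2u + 5
+ 6u^3 + 6u^2 - 7u - 9
= 3u^5 + u^4 - 3u^3 + 12u^2 - 9u - 4


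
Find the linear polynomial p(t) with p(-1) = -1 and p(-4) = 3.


p(t) = mt + b. Using p(-1)=-1, p(-4)=3:
m = (-1 - 3)/(-1 + 4) = -4/3 = -4/3
b = -1 - m*(-1) = -1 - 4/3 = -7/3
p(t) = -(4/3)t - (7/3)


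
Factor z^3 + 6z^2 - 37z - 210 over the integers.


Try integer roots (divisors of -210). z=6: p(6)=0.
Divide out (z - 6): quotient is z^2 + 12z + 35.
Factor the quadratic: (z + 7)(z + 5)
Result: (z - 6)(z + 7)(z + 5)


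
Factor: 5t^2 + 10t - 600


Roots satisfy r1 + r2 = -b/a = -2 and r1*r2 = c/a = -120.
So r1 = -12, r2 = 10.
5t^2 + 10t - 600 = 5(t - r1)(t - r2) = 5(t + 12)(t - 10)


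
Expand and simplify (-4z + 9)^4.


Expand (-4z + 9)^4 by repeated multiplication:
  (-4z + 9)^2 = 16z^2 - 72z + 81
  (-4z + 9)^3 = -64z^3 + 432z^2 - 972z + 729
= 256z^4 - 2304z^3 + 7776z^2 - 11664z + 6561


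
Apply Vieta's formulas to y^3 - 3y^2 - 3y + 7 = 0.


Monic cubic y^3+by^2+cy+d=0: sum=-b, pairwise sum=c, product=-d.
b=-3, c=-3, d=7
r1+r2+r3 = 3
r1r2+r1r3+r2r3 = -3
r1r2r3 = -7


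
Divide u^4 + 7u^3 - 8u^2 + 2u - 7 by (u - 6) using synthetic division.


Synthetic division with c = 6. Coefficients: 1, 7, -8, 2, -7
Bring down 1.
  1 * 6 = 6; 6 + 7 = 13
  13 * 6 = 78; 78 - 8 = 70
  70 * 6 = 420; 420 + 2 = 422
  422 * 6 = 2532; 2532 - 7 = 2525
Quotient: u^3 + 13u^2 + 70u + 422, Remainder: 2525


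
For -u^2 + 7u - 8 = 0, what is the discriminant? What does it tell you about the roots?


D = b^2 - 4ac = (7)^2 - 4(-1)(-8) = 49 - 32 = 17
Since D > 0: two distinct irrational roots


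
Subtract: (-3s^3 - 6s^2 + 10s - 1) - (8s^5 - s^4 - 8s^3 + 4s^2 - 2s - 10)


Distribute the minus sign:
  (-3s^3 - 6s^2 + 10s - 1)
- (8s^5 - s^4 - 8s^3 + 4s^2 - 2s - 10)
Negate second polynomial: -8s^5 + s^4 + 8s^3 - 4s^2 + 2s + 10
Add: -8s^5 + s^4 + 5s^3 - 10s^2 + 12s + 9


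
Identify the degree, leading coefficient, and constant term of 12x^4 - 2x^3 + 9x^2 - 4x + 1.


Highest power of x is 4, with coefficient 12. Constant term is 1.
Degree = 4, leading coefficient = 12, constant term = 1


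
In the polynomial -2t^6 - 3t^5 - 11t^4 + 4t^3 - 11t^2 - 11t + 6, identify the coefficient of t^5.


Read off the coefficient of t^5: -3


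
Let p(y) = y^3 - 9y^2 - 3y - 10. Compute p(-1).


Using direct substitution:
  1 * (-1)^3 = -1
  -9 * (-1)^2 = -9
  -3 * (-1)^1 = 3
  constant: -10
Sum = -1 - 9 + 3 - 10 = -17


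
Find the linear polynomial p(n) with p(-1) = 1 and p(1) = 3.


p(n) = mn + b. Using p(-1)=1, p(1)=3:
m = (1 - 3)/(-1 - 1) = -2/-2 = 1
b = 1 - m*(-1) = 1 + 1 = 2
p(n) = n + 2


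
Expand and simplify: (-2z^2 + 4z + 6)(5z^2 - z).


Distribute each term of the first polynomial:
  (-2z^2)(5z^2 - z) = -10z^4 + 2z^3
  (4z)(5z^2 - z) = 20z^3 - 4z^2
  (6)(5z^2 - z) = 30z^2 - 6z
Sum: -10z^4 + 22z^3 + 26z^2 - 6z


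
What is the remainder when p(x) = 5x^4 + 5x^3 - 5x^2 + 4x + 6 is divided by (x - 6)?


By the Remainder Theorem, the remainder equals p(6):
  5*(6)^4 = 6480
  5*(6)^3 = 1080
  -5*(6)^2 = -180
  4*(6)^1 = 24
  constant: 6
Sum: 6480 + 1080 - 180 + 24 + 6 = 7410


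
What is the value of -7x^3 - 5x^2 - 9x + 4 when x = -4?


Using direct substitution:
  -7 * (-4)^3 = 448
  -5 * (-4)^2 = -80
  -9 * (-4)^1 = 36
  constant: 4
Sum = 448 - 80 + 36 + 4 = 408


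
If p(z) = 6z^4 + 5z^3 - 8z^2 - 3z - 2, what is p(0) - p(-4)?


p(0) = -2
p(-4) = 1098
p(0) - p(-4) = -2 - 1098 = -1100


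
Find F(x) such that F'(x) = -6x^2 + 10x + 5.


Reverse power rule on each term:
  ∫ -6x^2 dx = -2x^3
  ∫ 10x dx = 5x^2
  ∫ 5 dx = 5x
F(x) = -2x^3 + 5x^2 + 5x + C


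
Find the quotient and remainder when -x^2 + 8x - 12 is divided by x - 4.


(-x^2 + 8x - 12) / (x - 4)
Step 1: -x * (x - 4) = -x^2 + 4x; subtract.
Step 2: 4 * (x - 4) = 4x - 16; subtract.
Quotient: -x + 4, Remainder: 4


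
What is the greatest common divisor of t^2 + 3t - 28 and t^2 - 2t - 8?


Factor each:
  t^2 + 3t - 28 = (t - 4)(t + 7)
  t^2 - 2t - 8 = (t - 4)(t + 2)
Common monic factor: t - 4


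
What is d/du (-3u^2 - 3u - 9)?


Apply the power rule term by term:
  d/du(-3u^2) = -6u
  d/du(-3u) = -3
  d/du(-9) = 0
p'(u) = -6u - 3


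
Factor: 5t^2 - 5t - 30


Roots satisfy r1 + r2 = -b/a = 1 and r1*r2 = c/a = -6.
So r1 = 3, r2 = -2.
5t^2 - 5t - 30 = 5(t - r1)(t - r2) = 5(t - 3)(t + 2)


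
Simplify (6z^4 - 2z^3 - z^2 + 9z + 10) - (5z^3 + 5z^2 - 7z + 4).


Distribute the minus sign:
  (6z^4 - 2z^3 - z^2 + 9z + 10)
- (5z^3 + 5z^2 - 7z + 4)
Negate second polynomial: -5z^3 - 5z^2 + 7z - 4
Add: 6z^4 - 7z^3 - 6z^2 + 16z + 6


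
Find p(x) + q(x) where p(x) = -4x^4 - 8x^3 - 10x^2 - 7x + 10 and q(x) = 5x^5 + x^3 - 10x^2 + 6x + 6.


Align terms by degree and add:
  -4x^4 - 8x^3 - 10x^2 - 7x + 10
+ 5x^5 + x^3 - 10x^2 + 6x + 6
= 5x^5 - 4x^4 - 7x^3 - 20x^2 - x + 16


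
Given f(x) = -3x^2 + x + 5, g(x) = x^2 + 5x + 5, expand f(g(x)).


Substitute g(x) into f:
f(g(x)) = -3*(x^2 + 5x + 5)^2 + 1*(x^2 + 5x + 5) + 5
(x^2 + 5x + 5)^2 = x^4 + 10x^3 + 35x^2 + 50x + 25
Expand and combine: -3x^4 - 30x^3 - 104x^2 - 145x - 65


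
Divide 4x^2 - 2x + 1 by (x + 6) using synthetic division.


Synthetic division with c = -6. Coefficients: 4, -2, 1
Bring down 4.
  4 * -6 = -24; -24 - 2 = -26
  -26 * -6 = 156; 156 + 1 = 157
Quotient: 4x - 26, Remainder: 157


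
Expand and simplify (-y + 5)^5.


Expand (-y + 5)^5 by repeated multiplication:
  (-y + 5)^2 = y^2 - 10y + 25
  (-y + 5)^3 = -y^3 + 15y^2 - 75y + 125
  (-y + 5)^4 = y^4 - 20y^3 + 150y^2 - 500y + 625
= -y^5 + 25y^4 - 250y^3 + 1250y^2 - 3125y + 3125


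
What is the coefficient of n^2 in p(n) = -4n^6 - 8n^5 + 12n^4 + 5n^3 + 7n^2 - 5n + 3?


Read off the coefficient of n^2: 7


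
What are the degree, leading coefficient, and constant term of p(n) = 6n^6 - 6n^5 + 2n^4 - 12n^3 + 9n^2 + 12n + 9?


Highest power of n is 6, with coefficient 6. Constant term is 9.
Degree = 6, leading coefficient = 6, constant term = 9


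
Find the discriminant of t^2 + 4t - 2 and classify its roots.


D = b^2 - 4ac = (4)^2 - 4(1)(-2) = 16 + 8 = 24
Since D > 0: two distinct irrational roots


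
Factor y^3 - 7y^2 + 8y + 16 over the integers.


Try integer roots (divisors of 16). y=4: p(4)=0.
Divide out (y - 4): quotient is y^2 - 3y - 4.
Factor the quadratic: (y + 1)(y - 4)
Result: (y - 4)(y + 1)(y - 4)


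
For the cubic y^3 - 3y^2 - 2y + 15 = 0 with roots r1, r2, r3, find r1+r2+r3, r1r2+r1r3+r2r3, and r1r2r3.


Monic cubic y^3+by^2+cy+d=0: sum=-b, pairwise sum=c, product=-d.
b=-3, c=-2, d=15
r1+r2+r3 = 3
r1r2+r1r3+r2r3 = -2
r1r2r3 = -15


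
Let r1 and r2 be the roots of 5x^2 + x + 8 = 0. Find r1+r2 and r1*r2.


For ax^2+bx+c=0: sum = -b/a, product = c/a.
a=5, b=1, c=8
Sum = -(1)/5 = -1/5
Product = (8)/5 = 8/5


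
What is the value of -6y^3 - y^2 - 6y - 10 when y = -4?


Using direct substitution:
  -6 * (-4)^3 = 384
  -1 * (-4)^2 = -16
  -6 * (-4)^1 = 24
  constant: -10
Sum = 384 - 16 + 24 - 10 = 382


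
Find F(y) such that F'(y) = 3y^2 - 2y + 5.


Reverse power rule on each term:
  ∫ 3y^2 dy = y^3
  ∫ -2y dy = -y^2
  ∫ 5 dy = 5y
F(y) = y^3 - y^2 + 5y + C


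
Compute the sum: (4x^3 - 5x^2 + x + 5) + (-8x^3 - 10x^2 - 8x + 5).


Align terms by degree and add:
  4x^3 - 5x^2 + x + 5
  -8x^3 - 10x^2 - 8x + 5
= -4x^3 - 15x^2 - 7x + 10


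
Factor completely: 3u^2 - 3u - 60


Roots satisfy r1 + r2 = -b/a = 1 and r1*r2 = c/a = -20.
So r1 = 5, r2 = -4.
3u^2 - 3u - 60 = 3(u - r1)(u - r2) = 3(u - 5)(u + 4)


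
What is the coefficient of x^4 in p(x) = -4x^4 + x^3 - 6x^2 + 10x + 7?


Read off the coefficient of x^4: -4


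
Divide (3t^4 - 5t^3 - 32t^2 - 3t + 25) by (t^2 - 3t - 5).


(3t^4 - 5t^3 - 32t^2 - 3t + 25) / (t^2 - 3t - 5)
Step 1: 3t^2 * (t^2 - 3t - 5) = 3t^4 - 9t^3 - 15t^2; subtract.
Step 2: 4t * (t^2 - 3t - 5) = 4t^3 - 12t^2 - 20t; subtract.
Step 3: -5 * (t^2 - 3t - 5) = -5t^2 + 15t + 25; subtract.
Quotient: 3t^2 + 4t - 5, Remainder: 2t


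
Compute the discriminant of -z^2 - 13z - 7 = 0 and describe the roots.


D = b^2 - 4ac = (-13)^2 - 4(-1)(-7) = 169 - 28 = 141
Since D > 0: two distinct irrational roots


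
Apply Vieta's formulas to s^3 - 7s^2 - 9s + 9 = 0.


Monic cubic s^3+bs^2+cs+d=0: sum=-b, pairwise sum=c, product=-d.
b=-7, c=-9, d=9
r1+r2+r3 = 7
r1r2+r1r3+r2r3 = -9
r1r2r3 = -9


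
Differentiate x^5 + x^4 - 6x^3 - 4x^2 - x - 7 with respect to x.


Apply the power rule term by term:
  d/dx(x^5) = 5x^4
  d/dx(x^4) = 4x^3
  d/dx(-6x^3) = -18x^2
  d/dx(-4x^2) = -8x
  d/dx(-x) = -1
  d/dx(-7) = 0
p'(x) = 5x^4 + 4x^3 - 18x^2 - 8x - 1


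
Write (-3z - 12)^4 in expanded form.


Expand (-3z - 12)^4 by repeated multiplication:
  (-3z - 12)^2 = 9z^2 + 72z + 144
  (-3z - 12)^3 = -27z^3 - 324z^2 - 1296z - 1728
= 81z^4 + 1296z^3 + 7776z^2 + 20736z + 20736
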